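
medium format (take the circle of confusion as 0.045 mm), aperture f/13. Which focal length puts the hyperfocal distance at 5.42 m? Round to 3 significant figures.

56.0 mm

From H = f²/(N·c) + f, with f ≪ H: f ≈ √(H·N·c) = √(5420 × 13 × 0.045) = √3170.7 ≈ 56.31 mm.
Exact: f² + N·c·f − N·c·H = 0 ⇒ f = (−N·c + √((N·c)² + 4·N·c·H))/2 = (−0.585 + √12683)/2 ≈ 56.017 mm ≈ 56.0 mm.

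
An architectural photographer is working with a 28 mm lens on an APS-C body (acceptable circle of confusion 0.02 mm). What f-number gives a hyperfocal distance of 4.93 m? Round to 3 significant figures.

Rearrange H = f²/(N·c) + f for N: N = f² / ((H − f)·c).
N = 28² / ((4930 − 28) × 0.02) = 784 / 98.04 ≈ 8.

f/8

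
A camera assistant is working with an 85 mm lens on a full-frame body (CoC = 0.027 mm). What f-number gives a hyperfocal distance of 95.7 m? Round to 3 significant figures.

f/2.80

Rearrange H = f²/(N·c) + f for N: N = f² / ((H − f)·c).
N = 85² / ((95700 − 85) × 0.027) = 7225 / 2582 ≈ 2.80.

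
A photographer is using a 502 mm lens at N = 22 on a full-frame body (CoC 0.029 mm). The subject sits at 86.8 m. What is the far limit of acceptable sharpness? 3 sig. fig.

111 m

Hyperfocal distance H = f²/(N·c) + f = 502²/(22 × 0.029) + 502 = 252004/0.638 + 502 ≈ 395492.6 mm ≈ 395.5 m.
Far limit Df = s·(H − f)/(H − s) = 86800 × (395492.6 − 502) / (395492.6 − 86800) = 86800 × 394990.6 / 308692.6 ≈ 111066 mm ≈ 111 m.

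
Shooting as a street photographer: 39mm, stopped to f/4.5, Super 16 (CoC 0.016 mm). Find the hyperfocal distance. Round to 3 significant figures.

21.2 m

Hyperfocal distance H = f²/(N·c) + f = 39²/(4.5 × 0.016) + 39 = 1521/0.072 + 39 ≈ 21164.0 mm ≈ 21.2 m.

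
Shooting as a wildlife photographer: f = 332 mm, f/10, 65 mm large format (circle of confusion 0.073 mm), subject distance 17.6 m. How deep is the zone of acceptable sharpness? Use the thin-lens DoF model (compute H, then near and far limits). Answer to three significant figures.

4.08 m

Hyperfocal distance H = f²/(N·c) + f = 332²/(10 × 0.073) + 332 = 110224/0.73 + 332 ≈ 151323.8 mm ≈ 151.3 m.
Near limit Dn = s·(H − f)/(H + s − 2f) = 17600 × (151323.8 − 332) / (151323.8 + 17600 − 2 × 332) = 17600 × 150991.8 / 168259.8 ≈ 15793.8 mm.
Far limit Df = s·(H − f)/(H − s) = 17600 × (151323.8 − 332) / (151323.8 − 17600) = 17600 × 150991.8 / 133723.8 ≈ 19872.7 mm.
Depth of field = Df − Dn = 19872.7 − 15793.8 ≈ 4078.9 mm ≈ 4.08 m.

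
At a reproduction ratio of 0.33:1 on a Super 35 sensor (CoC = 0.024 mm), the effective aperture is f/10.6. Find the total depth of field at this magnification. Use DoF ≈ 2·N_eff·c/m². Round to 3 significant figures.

At magnification m, DoF ≈ 2·N_eff·c/m² = 2 × 10.6 × 0.024 / 0.33² = 0.5088 / 0.1089 ≈ 4.67 mm.

4.67 mm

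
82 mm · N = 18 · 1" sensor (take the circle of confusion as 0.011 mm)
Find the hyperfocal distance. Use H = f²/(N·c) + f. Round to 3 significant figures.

34.0 m

Hyperfocal distance H = f²/(N·c) + f = 82²/(18 × 0.011) + 82 = 6724/0.198 + 82 ≈ 34041.6 mm ≈ 34.0 m.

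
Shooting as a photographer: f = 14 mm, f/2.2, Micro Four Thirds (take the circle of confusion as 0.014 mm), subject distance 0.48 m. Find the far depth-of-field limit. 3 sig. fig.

0.518 m

Hyperfocal distance H = f²/(N·c) + f = 14²/(2.2 × 0.014) + 14 = 196/0.0308 + 14 ≈ 6377.6 mm ≈ 6.378 m.
Far limit Df = s·(H − f)/(H − s) = 480 × (6377.6 − 14) / (6377.6 − 480) = 480 × 6363.6 / 5897.6 ≈ 517.93 mm ≈ 0.518 m.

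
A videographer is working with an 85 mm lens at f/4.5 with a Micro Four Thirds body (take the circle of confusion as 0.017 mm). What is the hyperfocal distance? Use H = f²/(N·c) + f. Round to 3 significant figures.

Hyperfocal distance H = f²/(N·c) + f = 85²/(4.5 × 0.017) + 85 = 7225/0.0765 + 85 ≈ 94529.4 mm ≈ 94.5 m.

94.5 m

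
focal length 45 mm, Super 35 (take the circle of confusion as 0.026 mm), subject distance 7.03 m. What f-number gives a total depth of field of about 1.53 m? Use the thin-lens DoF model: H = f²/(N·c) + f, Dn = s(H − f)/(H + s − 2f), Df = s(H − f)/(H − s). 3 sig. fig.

f/1.20

Write h = H − f = f²/(N·c). The thin-lens limits are Dn = s·h/(h + (s−f)) and Df = s·h/(h − (s−f)), so DoF = Df − Dn = 2·s·(s−f)·h / (h² − (s−f)²).
That is a quadratic in h: DoF·h² − 2·s·(s−f)·h − DoF·(s−f)² = 0 ⇒ h = (s−f)·(s + √(s² + DoF²)) / DoF = 6985 × (7030 + √(7030² + 1530²)) / 1530 = 6985 × (7030 + 7194.57) / 1530 ≈ 64940 mm.
Then N = f²/(c·h) = 45² / (0.026 × 64940) = 2025 / 1688.4 ≈ 1.20.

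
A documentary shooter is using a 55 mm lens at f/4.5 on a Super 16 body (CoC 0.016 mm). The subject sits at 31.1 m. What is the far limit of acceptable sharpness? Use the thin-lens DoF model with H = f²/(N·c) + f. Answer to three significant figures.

119 m

Hyperfocal distance H = f²/(N·c) + f = 55²/(4.5 × 0.016) + 55 = 3025/0.072 + 55 ≈ 42068.9 mm ≈ 42.07 m.
Far limit Df = s·(H − f)/(H − s) = 31100 × (42068.9 − 55) / (42068.9 − 31100) = 31100 × 42013.9 / 10968.9 ≈ 119122 mm ≈ 119 m.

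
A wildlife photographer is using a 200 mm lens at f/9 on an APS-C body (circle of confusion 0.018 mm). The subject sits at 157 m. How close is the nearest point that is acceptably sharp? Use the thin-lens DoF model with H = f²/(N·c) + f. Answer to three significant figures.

96.0 m

Hyperfocal distance H = f²/(N·c) + f = 200²/(9 × 0.018) + 200 = 40000/0.162 + 200 ≈ 247113.6 mm ≈ 247.1 m.
Near limit Dn = s·(H − f)/(H + s − 2f) = 157000 × (247113.6 − 200) / (247113.6 + 157000 − 2 × 200) = 157000 × 246913.6 / 403713.6 ≈ 96022 mm ≈ 96.0 m.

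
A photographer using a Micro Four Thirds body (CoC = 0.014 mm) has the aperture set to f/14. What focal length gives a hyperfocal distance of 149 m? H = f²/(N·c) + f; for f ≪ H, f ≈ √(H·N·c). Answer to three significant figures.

From H = f²/(N·c) + f, with f ≪ H: f ≈ √(H·N·c) = √(149000 × 14 × 0.014) = √29204 ≈ 170.9 mm.
The +f correction barely moves this — solving exactly, f² + N·c·f − N·c·H = 0 ⇒ f = (−N·c + √((N·c)² + 4·N·c·H))/2 = (−0.196 + √116816)/2 ≈ 170.79 mm, so f ≈ 171 mm.

171 mm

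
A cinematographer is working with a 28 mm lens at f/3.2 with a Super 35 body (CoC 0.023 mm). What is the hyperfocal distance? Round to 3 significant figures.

10.7 m

Hyperfocal distance H = f²/(N·c) + f = 28²/(3.2 × 0.023) + 28 = 784/0.0736 + 28 ≈ 10680.2 mm ≈ 10.7 m.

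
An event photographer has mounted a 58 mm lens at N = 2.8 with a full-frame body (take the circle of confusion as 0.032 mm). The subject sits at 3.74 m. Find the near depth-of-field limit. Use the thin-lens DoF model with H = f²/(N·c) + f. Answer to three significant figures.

3.41 m

Hyperfocal distance H = f²/(N·c) + f = 58²/(2.8 × 0.032) + 58 = 3364/0.0896 + 58 ≈ 37602.6 mm ≈ 37.60 m.
Near limit Dn = s·(H − f)/(H + s − 2f) = 3740 × (37602.6 − 58) / (37602.6 + 3740 − 2 × 58) = 3740 × 37544.6 / 41226.6 ≈ 3406.0 mm ≈ 3.41 m.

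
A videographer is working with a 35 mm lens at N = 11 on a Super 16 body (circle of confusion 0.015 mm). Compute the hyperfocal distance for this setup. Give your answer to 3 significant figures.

Hyperfocal distance H = f²/(N·c) + f = 35²/(11 × 0.015) + 35 = 1225/0.165 + 35 ≈ 7459.2 mm ≈ 7.46 m.

7.46 m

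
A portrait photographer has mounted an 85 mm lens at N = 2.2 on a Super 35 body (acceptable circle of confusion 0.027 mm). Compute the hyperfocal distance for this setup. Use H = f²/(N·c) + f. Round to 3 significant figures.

122 m

Hyperfocal distance H = f²/(N·c) + f = 85²/(2.2 × 0.027) + 85 = 7225/0.0594 + 85 ≈ 121718.0 mm ≈ 122 m.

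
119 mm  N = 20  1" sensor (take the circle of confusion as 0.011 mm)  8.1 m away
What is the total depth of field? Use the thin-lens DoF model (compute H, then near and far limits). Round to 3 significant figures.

2.04 m

Hyperfocal distance H = f²/(N·c) + f = 119²/(20 × 0.011) + 119 = 14161/0.22 + 119 ≈ 64487.2 mm ≈ 64.49 m.
Near limit Dn = s·(H − f)/(H + s − 2f) = 8100 × (64487.2 − 119) / (64487.2 + 8100 − 2 × 119) = 8100 × 64368.2 / 72349.2 ≈ 7206.5 mm.
Far limit Df = s·(H − f)/(H − s) = 8100 × (64487.2 − 119) / (64487.2 − 8100) = 8100 × 64368.2 / 56387.2 ≈ 9246.5 mm.
Depth of field = Df − Dn = 9246.5 − 7206.5 ≈ 2040.0 mm ≈ 2.04 m.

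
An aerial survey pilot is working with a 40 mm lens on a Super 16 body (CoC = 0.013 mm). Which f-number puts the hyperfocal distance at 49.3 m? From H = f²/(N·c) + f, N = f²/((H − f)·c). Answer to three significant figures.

Rearrange H = f²/(N·c) + f for N: N = f² / ((H − f)·c).
N = 40² / ((49300 − 40) × 0.013) = 1600 / 640.4 ≈ 2.50.

f/2.50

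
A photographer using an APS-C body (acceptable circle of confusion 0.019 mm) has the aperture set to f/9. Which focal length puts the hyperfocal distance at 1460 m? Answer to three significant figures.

From H = f²/(N·c) + f, with f ≪ H: f ≈ √(H·N·c) = √(1460000 × 9 × 0.019) = √249660 ≈ 499.7 mm.
The +f correction barely moves this — solving exactly, f² + N·c·f − N·c·H = 0 ⇒ f = (−N·c + √((N·c)² + 4·N·c·H))/2 = (−0.171 + √998640)/2 ≈ 499.57 mm, so f ≈ 500 mm.

500 mm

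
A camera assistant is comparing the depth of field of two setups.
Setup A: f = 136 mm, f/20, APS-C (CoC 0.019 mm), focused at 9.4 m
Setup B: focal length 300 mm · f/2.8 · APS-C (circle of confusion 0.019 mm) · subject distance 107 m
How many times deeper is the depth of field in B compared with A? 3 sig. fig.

Setup A: H = 136²/(20×0.019) + 136 ≈ 48809.7 mm; DoF = Df − Dn = 11609.6 − 7897.0 ≈ 3712.6 mm.
Setup B: H = 300²/(2.8×0.019) + 300 ≈ 1692029.3 mm; DoF = Df − Dn = 114203 − 100652 ≈ 13551 mm.
Ratio = 13551 / 3712.6 ≈ 3.65.

3.65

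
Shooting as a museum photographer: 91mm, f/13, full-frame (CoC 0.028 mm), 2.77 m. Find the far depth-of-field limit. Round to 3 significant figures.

3.14 m

Hyperfocal distance H = f²/(N·c) + f = 91²/(13 × 0.028) + 91 = 8281/0.364 + 91 ≈ 22841.0 mm ≈ 22.84 m.
Far limit Df = s·(H − f)/(H − s) = 2770 × (22841.0 − 91) / (22841.0 − 2770) = 2770 × 22750.0 / 20071.0 ≈ 3139.7 mm ≈ 3.14 m.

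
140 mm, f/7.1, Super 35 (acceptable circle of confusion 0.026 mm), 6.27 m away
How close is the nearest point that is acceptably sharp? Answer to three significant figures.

Hyperfocal distance H = f²/(N·c) + f = 140²/(7.1 × 0.026) + 140 = 19600/0.1846 + 140 ≈ 106315.5 mm ≈ 106.3 m.
Near limit Dn = s·(H − f)/(H + s − 2f) = 6270 × (106315.5 − 140) / (106315.5 + 6270 − 2 × 140) = 6270 × 106175.5 / 112305.5 ≈ 5927.8 mm ≈ 5.93 m.

5.93 m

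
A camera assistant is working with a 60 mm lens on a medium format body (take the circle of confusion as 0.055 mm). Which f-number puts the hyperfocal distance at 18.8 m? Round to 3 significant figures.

Rearrange H = f²/(N·c) + f for N: N = f² / ((H − f)·c).
N = 60² / ((18800 − 60) × 0.055) = 3600 / 1031 ≈ 3.49.

f/3.49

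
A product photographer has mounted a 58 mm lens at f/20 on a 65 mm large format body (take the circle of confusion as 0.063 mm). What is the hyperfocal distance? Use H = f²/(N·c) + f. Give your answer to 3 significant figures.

Hyperfocal distance H = f²/(N·c) + f = 58²/(20 × 0.063) + 58 = 3364/1.26 + 58 ≈ 2727.8 mm ≈ 2.73 m.

2.73 m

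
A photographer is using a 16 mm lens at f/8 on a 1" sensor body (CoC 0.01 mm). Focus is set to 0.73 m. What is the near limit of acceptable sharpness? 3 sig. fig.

0.597 m

Hyperfocal distance H = f²/(N·c) + f = 16²/(8 × 0.01) + 16 = 256/0.08 + 16 ≈ 3216.0 mm ≈ 3.216 m.
Near limit Dn = s·(H − f)/(H + s − 2f) = 730 × (3216.0 − 16) / (3216.0 + 730 − 2 × 16) = 730 × 3200.0 / 3914.0 ≈ 596.83 mm ≈ 0.597 m.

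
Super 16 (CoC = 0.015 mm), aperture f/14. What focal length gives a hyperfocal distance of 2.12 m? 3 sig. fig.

From H = f²/(N·c) + f, with f ≪ H: f ≈ √(H·N·c) = √(2120 × 14 × 0.015) = √445.20 ≈ 21.10 mm.
Exact: f² + N·c·f − N·c·H = 0 ⇒ f = (−N·c + √((N·c)² + 4·N·c·H))/2 = (−0.21 + √1780.8)/2 ≈ 20.995 mm ≈ 21.0 mm.

21.0 mm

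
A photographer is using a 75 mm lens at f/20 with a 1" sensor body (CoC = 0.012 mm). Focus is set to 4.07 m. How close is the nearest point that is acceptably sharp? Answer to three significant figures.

Hyperfocal distance H = f²/(N·c) + f = 75²/(20 × 0.012) + 75 = 5625/0.24 + 75 ≈ 23512.5 mm ≈ 23.51 m.
Near limit Dn = s·(H − f)/(H + s − 2f) = 4070 × (23512.5 − 75) / (23512.5 + 4070 − 2 × 75) = 4070 × 23437.5 / 27432.5 ≈ 3477.3 mm ≈ 3.48 m.

3.48 m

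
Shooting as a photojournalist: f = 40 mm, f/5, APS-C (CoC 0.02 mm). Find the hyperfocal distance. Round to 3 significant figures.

Hyperfocal distance H = f²/(N·c) + f = 40²/(5 × 0.02) + 40 = 1600/0.1 + 40 ≈ 16040.0 mm ≈ 16.0 m.

16.0 m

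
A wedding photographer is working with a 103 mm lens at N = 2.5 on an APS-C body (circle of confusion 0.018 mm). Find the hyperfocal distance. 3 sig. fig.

Hyperfocal distance H = f²/(N·c) + f = 103²/(2.5 × 0.018) + 103 = 10609/0.045 + 103 ≈ 235858.6 mm ≈ 236 m.

236 m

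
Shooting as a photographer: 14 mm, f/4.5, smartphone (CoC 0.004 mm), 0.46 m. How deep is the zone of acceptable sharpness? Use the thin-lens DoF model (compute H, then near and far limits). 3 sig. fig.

Hyperfocal distance H = f²/(N·c) + f = 14²/(4.5 × 0.004) + 14 = 196/0.018 + 14 ≈ 10902.9 mm ≈ 10.90 m.
Near limit Dn = s·(H − f)/(H + s − 2f) = 460 × (10902.9 − 14) / (10902.9 + 460 − 2 × 14) = 460 × 10888.9 / 11334.9 ≈ 441.900 mm.
Far limit Df = s·(H − f)/(H − s) = 460 × (10902.9 − 14) / (10902.9 − 460) = 460 × 10888.9 / 10442.9 ≈ 479.646 mm.
Depth of field = Df − Dn = 479.646 − 441.900 ≈ 37.746 mm.

37.7 mm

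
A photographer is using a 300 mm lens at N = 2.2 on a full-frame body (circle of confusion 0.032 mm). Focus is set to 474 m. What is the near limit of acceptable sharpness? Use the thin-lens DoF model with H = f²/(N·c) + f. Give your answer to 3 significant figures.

346 m

Hyperfocal distance H = f²/(N·c) + f = 300²/(2.2 × 0.032) + 300 = 90000/0.0704 + 300 ≈ 1278709.1 mm ≈ 1279 m.
Near limit Dn = s·(H − f)/(H + s − 2f) = 474000 × (1278709.1 − 300) / (1278709.1 + 474000 − 2 × 300) = 474000 × 1278409.1 / 1752109.1 ≈ 345849 mm ≈ 346 m.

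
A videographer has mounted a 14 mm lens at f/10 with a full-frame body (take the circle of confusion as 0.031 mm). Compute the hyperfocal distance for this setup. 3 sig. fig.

Hyperfocal distance H = f²/(N·c) + f = 14²/(10 × 0.031) + 14 = 196/0.31 + 14 ≈ 646.3 mm ≈ 0.646 m.

0.646 m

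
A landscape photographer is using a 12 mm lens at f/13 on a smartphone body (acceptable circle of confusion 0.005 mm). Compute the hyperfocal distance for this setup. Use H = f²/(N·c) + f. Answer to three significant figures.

2.23 m

Hyperfocal distance H = f²/(N·c) + f = 12²/(13 × 0.005) + 12 = 144/0.065 + 12 ≈ 2227.4 mm ≈ 2.23 m.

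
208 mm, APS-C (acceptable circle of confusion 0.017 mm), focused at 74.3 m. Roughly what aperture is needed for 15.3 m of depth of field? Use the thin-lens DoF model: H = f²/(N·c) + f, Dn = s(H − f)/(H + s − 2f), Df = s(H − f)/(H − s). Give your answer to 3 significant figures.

Write h = H − f = f²/(N·c). The thin-lens limits are Dn = s·h/(h + (s−f)) and Df = s·h/(h − (s−f)), so DoF = Df − Dn = 2·s·(s−f)·h / (h² − (s−f)²).
That is a quadratic in h: DoF·h² − 2·s·(s−f)·h − DoF·(s−f)² = 0 ⇒ h = (s−f)·(s + √(s² + DoF²)) / DoF = 74092 × (74300 + √(74300² + 15300²)) / 15300 = 74092 × (74300 + 75858.9) / 15300 ≈ 727162 mm.
Then N = f²/(c·h) = 208² / (0.017 × 727162) = 43264 / 12362 ≈ 3.50.

f/3.50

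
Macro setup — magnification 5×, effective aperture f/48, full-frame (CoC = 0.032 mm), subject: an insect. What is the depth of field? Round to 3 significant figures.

0.123 mm

At magnification m, DoF ≈ 2·N_eff·c/m² = 2 × 48 × 0.032 / 5² = 3.072 / 25 ≈ 0.123 mm.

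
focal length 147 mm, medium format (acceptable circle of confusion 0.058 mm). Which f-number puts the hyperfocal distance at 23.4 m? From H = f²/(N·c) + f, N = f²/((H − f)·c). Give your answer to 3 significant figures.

Rearrange H = f²/(N·c) + f for N: N = f² / ((H − f)·c).
N = 147² / ((23400 − 147) × 0.058) = 21609 / 1349 ≈ 16.

f/16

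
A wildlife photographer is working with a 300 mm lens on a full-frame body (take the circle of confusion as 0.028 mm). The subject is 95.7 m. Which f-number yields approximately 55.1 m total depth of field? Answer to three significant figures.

Write h = H − f = f²/(N·c). The thin-lens limits are Dn = s·h/(h + (s−f)) and Df = s·h/(h − (s−f)), so DoF = Df − Dn = 2·s·(s−f)·h / (h² − (s−f)²).
That is a quadratic in h: DoF·h² − 2·s·(s−f)·h − DoF·(s−f)² = 0 ⇒ h = (s−f)·(s + √(s² + DoF²)) / DoF = 95400 × (95700 + √(95700² + 55100²)) / 55100 = 95400 × (95700 + 110429) / 55100 ≈ 356891 mm.
Then N = f²/(c·h) = 300² / (0.028 × 356891) = 90000 / 9992.9 ≈ 9.01.

f/9.01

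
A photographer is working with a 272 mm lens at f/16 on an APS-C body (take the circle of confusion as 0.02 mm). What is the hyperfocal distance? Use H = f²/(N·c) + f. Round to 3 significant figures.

Hyperfocal distance H = f²/(N·c) + f = 272²/(16 × 0.02) + 272 = 73984/0.32 + 272 ≈ 231472.0 mm ≈ 231 m.

231 m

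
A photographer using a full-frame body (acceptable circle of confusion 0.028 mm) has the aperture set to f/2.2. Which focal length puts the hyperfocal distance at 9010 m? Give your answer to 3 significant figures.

From H = f²/(N·c) + f, with f ≪ H: f ≈ √(H·N·c) = √(9010000 × 2.2 × 0.028) = √555016 ≈ 745.0 mm.
The +f correction barely moves this — solving exactly, f² + N·c·f − N·c·H = 0 ⇒ f = (−N·c + √((N·c)² + 4·N·c·H))/2 = (−0.0616 + √2220064)/2 ≈ 744.96 mm, so f ≈ 745 mm.

745 mm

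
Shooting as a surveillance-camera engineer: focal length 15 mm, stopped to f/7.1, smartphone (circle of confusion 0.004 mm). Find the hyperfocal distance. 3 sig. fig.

Hyperfocal distance H = f²/(N·c) + f = 15²/(7.1 × 0.004) + 15 = 225/0.0284 + 15 ≈ 7937.5 mm ≈ 7.94 m.

7.94 m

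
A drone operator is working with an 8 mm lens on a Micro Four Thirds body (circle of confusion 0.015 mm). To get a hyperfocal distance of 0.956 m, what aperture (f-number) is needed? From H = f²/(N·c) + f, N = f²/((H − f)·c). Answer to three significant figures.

Rearrange H = f²/(N·c) + f for N: N = f² / ((H − f)·c).
N = 8² / ((956 − 8) × 0.015) = 64 / 14.22 ≈ 4.50.

f/4.50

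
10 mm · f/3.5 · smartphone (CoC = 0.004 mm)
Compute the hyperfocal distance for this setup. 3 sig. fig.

Hyperfocal distance H = f²/(N·c) + f = 10²/(3.5 × 0.004) + 10 = 100/0.014 + 10 ≈ 7152.9 mm ≈ 7.15 m.

7.15 m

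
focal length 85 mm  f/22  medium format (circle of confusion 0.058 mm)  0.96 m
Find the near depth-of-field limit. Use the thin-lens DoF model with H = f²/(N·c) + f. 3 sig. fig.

Hyperfocal distance H = f²/(N·c) + f = 85²/(22 × 0.058) + 85 = 7225/1.276 + 85 ≈ 5747.2 mm ≈ 5.747 m.
Near limit Dn = s·(H − f)/(H + s − 2f) = 960 × (5747.2 − 85) / (5747.2 + 960 − 2 × 85) = 960 × 5662.2 / 6537.2 ≈ 831.51 mm ≈ 0.832 m.

0.832 m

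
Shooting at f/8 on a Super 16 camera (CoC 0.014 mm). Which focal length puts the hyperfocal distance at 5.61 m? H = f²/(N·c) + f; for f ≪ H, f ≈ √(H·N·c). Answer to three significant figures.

25.0 mm

From H = f²/(N·c) + f, with f ≪ H: f ≈ √(H·N·c) = √(5610 × 8 × 0.014) = √628.32 ≈ 25.07 mm.
Exact: f² + N·c·f − N·c·H = 0 ⇒ f = (−N·c + √((N·c)² + 4·N·c·H))/2 = (−0.112 + √2513.3)/2 ≈ 25.010 mm ≈ 25.0 mm.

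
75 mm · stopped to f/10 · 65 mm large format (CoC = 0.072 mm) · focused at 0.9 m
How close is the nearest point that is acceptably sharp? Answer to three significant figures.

Hyperfocal distance H = f²/(N·c) + f = 75²/(10 × 0.072) + 75 = 5625/0.72 + 75 ≈ 7887.5 mm ≈ 7.888 m.
Near limit Dn = s·(H − f)/(H + s − 2f) = 900 × (7887.5 − 75) / (7887.5 + 900 − 2 × 75) = 900 × 7812.5 / 8637.5 ≈ 814.04 mm ≈ 0.814 m.

0.814 m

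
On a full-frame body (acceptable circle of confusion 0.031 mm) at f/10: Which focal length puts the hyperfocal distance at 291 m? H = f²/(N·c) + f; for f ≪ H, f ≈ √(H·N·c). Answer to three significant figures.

From H = f²/(N·c) + f, with f ≪ H: f ≈ √(H·N·c) = √(291000 × 10 × 0.031) = √90210 ≈ 300.3 mm.
The +f correction barely moves this — solving exactly, f² + N·c·f − N·c·H = 0 ⇒ f = (−N·c + √((N·c)² + 4·N·c·H))/2 = (−0.31 + √360840)/2 ≈ 300.19 mm, so f ≈ 300 mm.

300 mm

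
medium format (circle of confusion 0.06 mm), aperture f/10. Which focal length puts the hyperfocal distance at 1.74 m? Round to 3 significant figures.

32.0 mm

From H = f²/(N·c) + f, with f ≪ H: f ≈ √(H·N·c) = √(1740 × 10 × 0.06) = √1044.0 ≈ 32.31 mm.
Exact: f² + N·c·f − N·c·H = 0 ⇒ f = (−N·c + √((N·c)² + 4·N·c·H))/2 = (−0.6 + √4176.4)/2 ≈ 32.012 mm ≈ 32.0 mm.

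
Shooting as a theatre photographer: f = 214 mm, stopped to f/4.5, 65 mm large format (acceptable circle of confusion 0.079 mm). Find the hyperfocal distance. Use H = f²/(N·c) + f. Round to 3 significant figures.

Hyperfocal distance H = f²/(N·c) + f = 214²/(4.5 × 0.079) + 214 = 45796/0.3555 + 214 ≈ 129035.4 mm ≈ 129 m.

129 m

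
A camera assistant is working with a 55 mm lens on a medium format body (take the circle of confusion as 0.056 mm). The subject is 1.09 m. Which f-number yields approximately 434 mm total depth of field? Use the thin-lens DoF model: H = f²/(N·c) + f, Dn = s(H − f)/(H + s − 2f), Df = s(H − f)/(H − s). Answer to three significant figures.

f/10

Write h = H − f = f²/(N·c). The thin-lens limits are Dn = s·h/(h + (s−f)) and Df = s·h/(h − (s−f)), so DoF = Df − Dn = 2·s·(s−f)·h / (h² − (s−f)²).
That is a quadratic in h: DoF·h² − 2·s·(s−f)·h − DoF·(s−f)² = 0 ⇒ h = (s−f)·(s + √(s² + DoF²)) / DoF = 1035 × (1090 + √(1090² + 434²)) / 434 = 1035 × (1090 + 1173.22) / 434 ≈ 5397.3 mm.
Then N = f²/(c·h) = 55² / (0.056 × 5397.3) = 3025 / 302.25 ≈ 10.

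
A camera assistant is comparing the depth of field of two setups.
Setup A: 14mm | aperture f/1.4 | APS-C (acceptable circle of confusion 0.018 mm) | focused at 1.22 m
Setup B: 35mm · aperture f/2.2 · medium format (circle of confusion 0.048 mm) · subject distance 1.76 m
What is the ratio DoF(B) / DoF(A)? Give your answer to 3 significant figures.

1.38

Setup A: H = 14²/(1.4×0.018) + 14 ≈ 7791.8 mm; DoF = Df − Dn = 1443.88 − 1056.22 ≈ 387.66 mm.
Setup B: H = 35²/(2.2×0.048) + 35 ≈ 11635.4 mm; DoF = Df − Dn = 2067.43 − 1532.16 ≈ 535.27 mm.
Ratio = 535.27 / 387.66 ≈ 1.38.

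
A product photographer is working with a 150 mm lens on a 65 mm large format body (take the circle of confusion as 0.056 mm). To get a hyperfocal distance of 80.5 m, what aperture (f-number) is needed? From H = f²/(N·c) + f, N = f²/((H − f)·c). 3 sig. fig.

Rearrange H = f²/(N·c) + f for N: N = f² / ((H − f)·c).
N = 150² / ((80500 − 150) × 0.056) = 22500 / 4500 ≈ 5.

f/5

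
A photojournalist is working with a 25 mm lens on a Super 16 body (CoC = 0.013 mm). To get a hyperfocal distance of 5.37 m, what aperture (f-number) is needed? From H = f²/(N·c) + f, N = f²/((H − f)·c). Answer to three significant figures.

Rearrange H = f²/(N·c) + f for N: N = f² / ((H − f)·c).
N = 25² / ((5370 − 25) × 0.013) = 625 / 69.48 ≈ 8.99.

f/8.99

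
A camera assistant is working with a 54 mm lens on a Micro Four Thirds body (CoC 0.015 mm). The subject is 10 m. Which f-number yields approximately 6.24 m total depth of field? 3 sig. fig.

f/5.60

Write h = H − f = f²/(N·c). The thin-lens limits are Dn = s·h/(h + (s−f)) and Df = s·h/(h − (s−f)), so DoF = Df − Dn = 2·s·(s−f)·h / (h² − (s−f)²).
That is a quadratic in h: DoF·h² − 2·s·(s−f)·h − DoF·(s−f)² = 0 ⇒ h = (s−f)·(s + √(s² + DoF²)) / DoF = 9946 × (10000 + √(10000² + 6240²)) / 6240 = 9946 × (10000 + 11787.2) / 6240 ≈ 34727 mm.
Then N = f²/(c·h) = 54² / (0.015 × 34727) = 2916 / 520.90 ≈ 5.60.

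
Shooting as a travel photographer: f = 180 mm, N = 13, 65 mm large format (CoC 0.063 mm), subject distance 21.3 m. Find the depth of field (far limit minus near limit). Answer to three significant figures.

31.8 m

Hyperfocal distance H = f²/(N·c) + f = 180²/(13 × 0.063) + 180 = 32400/0.819 + 180 ≈ 39740.4 mm ≈ 39.74 m.
Near limit Dn = s·(H − f)/(H + s − 2f) = 21300 × (39740.4 − 180) / (39740.4 + 21300 − 2 × 180) = 21300 × 39560.4 / 60680.4 ≈ 13886 mm.
Far limit Df = s·(H − f)/(H − s) = 21300 × (39740.4 − 180) / (39740.4 − 21300) = 21300 × 39560.4 / 18440.4 ≈ 45695 mm.
Depth of field = Df − Dn = 45695 − 13886 ≈ 31809 mm ≈ 31.8 m.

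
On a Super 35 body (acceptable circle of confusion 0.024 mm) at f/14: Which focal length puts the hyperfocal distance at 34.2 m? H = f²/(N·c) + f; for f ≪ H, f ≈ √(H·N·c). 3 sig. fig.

From H = f²/(N·c) + f, with f ≪ H: f ≈ √(H·N·c) = √(34200 × 14 × 0.024) = √11491 ≈ 107.2 mm.
The +f correction barely moves this — solving exactly, f² + N·c·f − N·c·H = 0 ⇒ f = (−N·c + √((N·c)² + 4·N·c·H))/2 = (−0.336 + √45965)/2 ≈ 107.03 mm, so f ≈ 107 mm.

107 mm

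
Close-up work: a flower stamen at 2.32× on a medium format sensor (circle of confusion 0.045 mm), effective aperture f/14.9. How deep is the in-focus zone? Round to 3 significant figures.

At magnification m, DoF ≈ 2·N_eff·c/m² = 2 × 14.9 × 0.045 / 2.32² = 1.341 / 5.382 ≈ 0.249 mm.

0.249 mm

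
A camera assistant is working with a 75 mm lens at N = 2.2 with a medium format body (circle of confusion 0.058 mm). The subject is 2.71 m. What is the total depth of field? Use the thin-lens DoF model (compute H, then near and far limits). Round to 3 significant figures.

Hyperfocal distance H = f²/(N·c) + f = 75²/(2.2 × 0.058) + 75 = 5625/0.1276 + 75 ≈ 44158.1 mm ≈ 44.16 m.
Near limit Dn = s·(H − f)/(H + s − 2f) = 2710 × (44158.1 − 75) / (44158.1 + 2710 − 2 × 75) = 2710 × 44083.1 / 46718.1 ≈ 2557.15 mm.
Far limit Df = s·(H − f)/(H − s) = 2710 × (44158.1 − 75) / (44158.1 − 2710) = 2710 × 44083.1 / 41448.1 ≈ 2882.28 mm.
Depth of field = Df − Dn = 2882.28 − 2557.15 ≈ 325.13 mm.

325 mm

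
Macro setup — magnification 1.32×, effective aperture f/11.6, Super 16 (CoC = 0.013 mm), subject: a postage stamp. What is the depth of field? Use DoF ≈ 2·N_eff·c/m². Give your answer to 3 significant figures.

At magnification m, DoF ≈ 2·N_eff·c/m² = 2 × 11.6 × 0.013 / 1.32² = 0.3016 / 1.742 ≈ 0.173 mm.

0.173 mm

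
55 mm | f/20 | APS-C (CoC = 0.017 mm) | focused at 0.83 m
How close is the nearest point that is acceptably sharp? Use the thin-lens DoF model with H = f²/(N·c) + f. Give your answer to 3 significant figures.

Hyperfocal distance H = f²/(N·c) + f = 55²/(20 × 0.017) + 55 = 3025/0.34 + 55 ≈ 8952.1 mm ≈ 8.952 m.
Near limit Dn = s·(H − f)/(H + s − 2f) = 830 × (8952.1 − 55) / (8952.1 + 830 − 2 × 55) = 830 × 8897.1 / 9672.1 ≈ 763.49 mm ≈ 0.763 m.

0.763 m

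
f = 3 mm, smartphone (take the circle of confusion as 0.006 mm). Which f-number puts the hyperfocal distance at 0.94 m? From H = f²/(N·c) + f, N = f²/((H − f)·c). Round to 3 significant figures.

f/1.60

Rearrange H = f²/(N·c) + f for N: N = f² / ((H − f)·c).
N = 3² / ((940 − 3) × 0.006) = 9 / 5.622 ≈ 1.60.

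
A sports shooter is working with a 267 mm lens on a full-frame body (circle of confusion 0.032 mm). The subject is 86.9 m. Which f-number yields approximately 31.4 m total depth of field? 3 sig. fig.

f/4.50

Write h = H − f = f²/(N·c). The thin-lens limits are Dn = s·h/(h + (s−f)) and Df = s·h/(h − (s−f)), so DoF = Df − Dn = 2·s·(s−f)·h / (h² − (s−f)²).
That is a quadratic in h: DoF·h² − 2·s·(s−f)·h − DoF·(s−f)² = 0 ⇒ h = (s−f)·(s + √(s² + DoF²)) / DoF = 86633 × (86900 + √(86900² + 31400²)) / 31400 = 86633 × (86900 + 92399.0) / 31400 ≈ 494688 mm.
Then N = f²/(c·h) = 267² / (0.032 × 494688) = 71289 / 15830 ≈ 4.50.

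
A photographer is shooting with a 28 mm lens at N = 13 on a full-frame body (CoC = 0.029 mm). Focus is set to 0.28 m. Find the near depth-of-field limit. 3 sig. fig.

Hyperfocal distance H = f²/(N·c) + f = 28²/(13 × 0.029) + 28 = 784/0.377 + 28 ≈ 2107.6 mm ≈ 2.108 m.
Near limit Dn = s·(H − f)/(H + s − 2f) = 280 × (2107.6 − 28) / (2107.6 + 280 − 2 × 28) = 280 × 2079.6 / 2331.6 ≈ 249.74 mm.

250 mm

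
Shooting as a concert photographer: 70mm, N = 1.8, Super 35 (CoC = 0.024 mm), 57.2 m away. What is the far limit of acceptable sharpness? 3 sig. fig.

115 m

Hyperfocal distance H = f²/(N·c) + f = 70²/(1.8 × 0.024) + 70 = 4900/0.0432 + 70 ≈ 113495.9 mm ≈ 113.5 m.
Far limit Df = s·(H − f)/(H − s) = 57200 × (113495.9 − 70) / (113495.9 − 57200) = 57200 × 113425.9 / 56295.9 ≈ 115247 mm ≈ 115 m.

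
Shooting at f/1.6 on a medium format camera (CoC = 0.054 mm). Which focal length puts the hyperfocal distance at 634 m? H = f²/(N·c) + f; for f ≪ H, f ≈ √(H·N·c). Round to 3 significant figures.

234 mm

From H = f²/(N·c) + f, with f ≪ H: f ≈ √(H·N·c) = √(634000 × 1.6 × 0.054) = √54778 ≈ 234.0 mm.
The +f correction barely moves this — solving exactly, f² + N·c·f − N·c·H = 0 ⇒ f = (−N·c + √((N·c)² + 4·N·c·H))/2 = (−0.0864 + √219110)/2 ≈ 234.00 mm, so f ≈ 234 mm.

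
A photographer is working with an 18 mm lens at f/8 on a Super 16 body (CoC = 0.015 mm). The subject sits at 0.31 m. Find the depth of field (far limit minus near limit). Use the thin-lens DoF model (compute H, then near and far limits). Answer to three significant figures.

67.8 mm

Hyperfocal distance H = f²/(N·c) + f = 18²/(8 × 0.015) + 18 = 324/0.12 + 18 ≈ 2718.0 mm ≈ 2.718 m.
Near limit Dn = s·(H − f)/(H + s − 2f) = 310 × (2718.0 − 18) / (2718.0 + 310 − 2 × 18) = 310 × 2700.0 / 2992.0 ≈ 279.746 mm.
Far limit Df = s·(H − f)/(H − s) = 310 × (2718.0 − 18) / (2718.0 − 310) = 310 × 2700.0 / 2408.0 ≈ 347.591 mm.
Depth of field = Df − Dn = 347.591 − 279.746 ≈ 67.845 mm.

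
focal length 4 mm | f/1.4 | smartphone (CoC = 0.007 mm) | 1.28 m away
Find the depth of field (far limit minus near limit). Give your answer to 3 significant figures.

5.14 m

Hyperfocal distance H = f²/(N·c) + f = 4²/(1.4 × 0.007) + 4 = 16/0.0098 + 4 ≈ 1636.7 mm ≈ 1.637 m.
Near limit Dn = s·(H − f)/(H + s − 2f) = 1280 × (1636.7 − 4) / (1636.7 + 1280 − 2 × 4) = 1280 × 1632.7 / 2908.7 ≈ 718.5 mm.
Far limit Df = s·(H − f)/(H − s) = 1280 × (1636.7 − 4) / (1636.7 − 1280) = 1280 × 1632.7 / 356.7 ≈ 5859.5 mm.
Depth of field = Df − Dn = 5859.5 − 718.5 ≈ 5141.0 mm ≈ 5.14 m.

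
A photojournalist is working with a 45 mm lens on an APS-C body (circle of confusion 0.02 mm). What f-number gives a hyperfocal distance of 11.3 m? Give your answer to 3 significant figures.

f/9

Rearrange H = f²/(N·c) + f for N: N = f² / ((H − f)·c).
N = 45² / ((11300 − 45) × 0.02) = 2025 / 225.1 ≈ 9.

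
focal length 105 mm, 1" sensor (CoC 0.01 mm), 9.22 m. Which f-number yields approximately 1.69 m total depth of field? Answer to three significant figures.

Write h = H − f = f²/(N·c). The thin-lens limits are Dn = s·h/(h + (s−f)) and Df = s·h/(h − (s−f)), so DoF = Df − Dn = 2·s·(s−f)·h / (h² − (s−f)²).
That is a quadratic in h: DoF·h² − 2·s·(s−f)·h − DoF·(s−f)² = 0 ⇒ h = (s−f)·(s + √(s² + DoF²)) / DoF = 9115 × (9220 + √(9220² + 1690²)) / 1690 = 9115 × (9220 + 9373.61) / 1690 ≈ 100284 mm.
Then N = f²/(c·h) = 105² / (0.01 × 100284) = 11025 / 1002.8 ≈ 11.

f/11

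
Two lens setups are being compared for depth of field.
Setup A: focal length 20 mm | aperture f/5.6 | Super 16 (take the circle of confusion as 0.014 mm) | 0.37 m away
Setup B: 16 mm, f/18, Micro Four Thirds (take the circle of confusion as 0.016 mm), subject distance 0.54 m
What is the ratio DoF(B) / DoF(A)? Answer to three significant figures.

19.1

Setup A: H = 20²/(5.6×0.014) + 20 ≈ 5122.0 mm; DoF = Df − Dn = 397.251 − 346.247 ≈ 51.004 mm.
Setup B: H = 16²/(18×0.016) + 16 ≈ 904.9 mm; DoF = Df − Dn = 1315.47 − 339.73 ≈ 975.74 mm.
Ratio = 975.74 / 51.004 ≈ 19.1.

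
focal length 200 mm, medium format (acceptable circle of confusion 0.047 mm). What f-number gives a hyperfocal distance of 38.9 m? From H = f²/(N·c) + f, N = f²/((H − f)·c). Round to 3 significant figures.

f/22

Rearrange H = f²/(N·c) + f for N: N = f² / ((H − f)·c).
N = 200² / ((38900 − 200) × 0.047) = 40000 / 1819 ≈ 22.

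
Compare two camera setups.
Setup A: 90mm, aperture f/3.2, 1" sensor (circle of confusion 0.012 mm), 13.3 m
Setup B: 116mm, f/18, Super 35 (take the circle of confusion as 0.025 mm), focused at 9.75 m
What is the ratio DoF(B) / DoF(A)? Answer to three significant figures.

4.19

Setup A: H = 90²/(3.2×0.012) + 90 ≈ 211027.5 mm; DoF = Df − Dn = 14188.6 − 12516.2 ≈ 1672.4 mm.
Setup B: H = 116²/(18×0.025) + 116 ≈ 30018.2 mm; DoF = Df − Dn = 14384.4 − 7374.2 ≈ 7010.2 mm.
Ratio = 7010.2 / 1672.4 ≈ 4.19.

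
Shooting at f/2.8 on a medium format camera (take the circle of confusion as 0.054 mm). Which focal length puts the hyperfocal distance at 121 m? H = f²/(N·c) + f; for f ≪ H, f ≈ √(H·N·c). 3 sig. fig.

From H = f²/(N·c) + f, with f ≪ H: f ≈ √(H·N·c) = √(121000 × 2.8 × 0.054) = √18295 ≈ 135.3 mm.
The +f correction barely moves this — solving exactly, f² + N·c·f − N·c·H = 0 ⇒ f = (−N·c + √((N·c)² + 4·N·c·H))/2 = (−0.1512 + √73181)/2 ≈ 135.18 mm, so f ≈ 135 mm.

135 mm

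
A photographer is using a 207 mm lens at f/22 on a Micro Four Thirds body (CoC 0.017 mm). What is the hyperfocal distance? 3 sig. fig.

Hyperfocal distance H = f²/(N·c) + f = 207²/(22 × 0.017) + 207 = 42849/0.374 + 207 ≈ 114776.5 mm ≈ 115 m.

115 m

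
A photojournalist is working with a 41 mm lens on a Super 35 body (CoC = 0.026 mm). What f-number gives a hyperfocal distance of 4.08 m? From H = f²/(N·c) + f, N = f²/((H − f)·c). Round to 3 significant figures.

Rearrange H = f²/(N·c) + f for N: N = f² / ((H − f)·c).
N = 41² / ((4080 − 41) × 0.026) = 1681 / 105.0 ≈ 16.

f/16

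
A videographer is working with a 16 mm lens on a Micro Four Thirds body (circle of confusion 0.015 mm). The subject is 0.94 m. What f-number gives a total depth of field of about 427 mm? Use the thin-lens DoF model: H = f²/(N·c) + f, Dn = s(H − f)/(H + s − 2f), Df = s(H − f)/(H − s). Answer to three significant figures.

f/4

Write h = H − f = f²/(N·c). The thin-lens limits are Dn = s·h/(h + (s−f)) and Df = s·h/(h − (s−f)), so DoF = Df − Dn = 2·s·(s−f)·h / (h² − (s−f)²).
That is a quadratic in h: DoF·h² − 2·s·(s−f)·h − DoF·(s−f)² = 0 ⇒ h = (s−f)·(s + √(s² + DoF²)) / DoF = 924 × (940 + √(940² + 427²)) / 427 = 924 × (940 + 1032.44) / 427 ≈ 4268.2 mm.
Then N = f²/(c·h) = 16² / (0.015 × 4268.2) = 256 / 64.023 ≈ 4.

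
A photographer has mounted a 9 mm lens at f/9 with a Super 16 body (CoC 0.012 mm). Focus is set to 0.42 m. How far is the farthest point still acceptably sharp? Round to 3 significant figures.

0.929 m

Hyperfocal distance H = f²/(N·c) + f = 9²/(9 × 0.012) + 9 = 81/0.108 + 9 ≈ 759.0 mm ≈ 0.759 m.
Far limit Df = s·(H − f)/(H − s) = 420 × (759.0 − 9) / (759.0 − 420) = 420 × 750.0 / 339.0 ≈ 929.20 mm ≈ 0.929 m.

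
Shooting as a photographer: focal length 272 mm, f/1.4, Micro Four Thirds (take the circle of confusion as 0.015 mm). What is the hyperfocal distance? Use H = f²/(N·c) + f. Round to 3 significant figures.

Hyperfocal distance H = f²/(N·c) + f = 272²/(1.4 × 0.015) + 272 = 73984/0.021 + 272 ≈ 3523319.6 mm ≈ 3520 m.

3520 m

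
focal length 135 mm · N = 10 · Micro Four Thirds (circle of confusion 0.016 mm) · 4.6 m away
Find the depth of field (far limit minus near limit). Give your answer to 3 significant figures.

Hyperfocal distance H = f²/(N·c) + f = 135²/(10 × 0.016) + 135 = 18225/0.16 + 135 ≈ 114041.2 mm ≈ 114.0 m.
Near limit Dn = s·(H − f)/(H + s − 2f) = 4600 × (114041.2 − 135) / (114041.2 + 4600 − 2 × 135) = 4600 × 113906.2 / 118371.2 ≈ 4426.49 mm.
Far limit Df = s·(H − f)/(H − s) = 4600 × (114041.2 − 135) / (114041.2 − 4600) = 4600 × 113906.2 / 109441.2 ≈ 4787.67 mm.
Depth of field = Df − Dn = 4787.67 − 4426.49 ≈ 361.18 mm.

361 mm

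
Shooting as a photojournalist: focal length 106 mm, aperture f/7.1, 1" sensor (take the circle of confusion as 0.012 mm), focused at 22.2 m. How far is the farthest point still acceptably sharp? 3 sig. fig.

26.7 m

Hyperfocal distance H = f²/(N·c) + f = 106²/(7.1 × 0.012) + 106 = 11236/0.0852 + 106 ≈ 131983.9 mm ≈ 132.0 m.
Far limit Df = s·(H − f)/(H − s) = 22200 × (131983.9 − 106) / (131983.9 − 22200) = 22200 × 131877.9 / 109783.9 ≈ 26668 mm ≈ 26.7 m.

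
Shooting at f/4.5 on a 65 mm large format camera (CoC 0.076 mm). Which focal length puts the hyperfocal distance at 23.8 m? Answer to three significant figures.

90.0 mm

From H = f²/(N·c) + f, with f ≪ H: f ≈ √(H·N·c) = √(23800 × 4.5 × 0.076) = √8139.6 ≈ 90.22 mm.
Exact: f² + N·c·f − N·c·H = 0 ⇒ f = (−N·c + √((N·c)² + 4·N·c·H))/2 = (−0.342 + √32559)/2 ≈ 90.049 mm ≈ 90.0 mm.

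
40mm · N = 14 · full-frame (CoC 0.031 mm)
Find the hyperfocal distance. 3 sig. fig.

Hyperfocal distance H = f²/(N·c) + f = 40²/(14 × 0.031) + 40 = 1600/0.434 + 40 ≈ 3726.6 mm ≈ 3.73 m.

3.73 m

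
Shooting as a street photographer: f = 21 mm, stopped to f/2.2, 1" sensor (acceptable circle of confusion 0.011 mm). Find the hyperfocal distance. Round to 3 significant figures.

Hyperfocal distance H = f²/(N·c) + f = 21²/(2.2 × 0.011) + 21 = 441/0.0242 + 21 ≈ 18244.1 mm ≈ 18.2 m.

18.2 m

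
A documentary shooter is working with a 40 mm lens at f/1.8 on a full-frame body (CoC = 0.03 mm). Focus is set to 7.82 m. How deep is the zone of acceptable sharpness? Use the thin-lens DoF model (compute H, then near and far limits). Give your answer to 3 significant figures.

4.41 m

Hyperfocal distance H = f²/(N·c) + f = 40²/(1.8 × 0.03) + 40 = 1600/0.054 + 40 ≈ 29669.6 mm ≈ 29.67 m.
Near limit Dn = s·(H − f)/(H + s − 2f) = 7820 × (29669.6 − 40) / (29669.6 + 7820 − 2 × 40) = 7820 × 29629.6 / 37409.6 ≈ 6193.7 mm.
Far limit Df = s·(H − f)/(H − s) = 7820 × (29669.6 − 40) / (29669.6 − 7820) = 7820 × 29629.6 / 21849.6 ≈ 10604.5 mm.
Depth of field = Df − Dn = 10604.5 − 6193.7 ≈ 4410.8 mm ≈ 4.41 m.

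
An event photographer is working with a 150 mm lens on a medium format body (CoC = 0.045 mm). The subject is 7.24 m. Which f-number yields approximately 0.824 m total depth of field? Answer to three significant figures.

f/4

Write h = H − f = f²/(N·c). The thin-lens limits are Dn = s·h/(h + (s−f)) and Df = s·h/(h − (s−f)), so DoF = Df − Dn = 2·s·(s−f)·h / (h² − (s−f)²).
That is a quadratic in h: DoF·h² − 2·s·(s−f)·h − DoF·(s−f)² = 0 ⇒ h = (s−f)·(s + √(s² + DoF²)) / DoF = 7090 × (7240 + √(7240² + 824²)) / 824 = 7090 × (7240 + 7286.74) / 824 ≈ 124993 mm.
Then N = f²/(c·h) = 150² / (0.045 × 124993) = 22500 / 5624.7 ≈ 4.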